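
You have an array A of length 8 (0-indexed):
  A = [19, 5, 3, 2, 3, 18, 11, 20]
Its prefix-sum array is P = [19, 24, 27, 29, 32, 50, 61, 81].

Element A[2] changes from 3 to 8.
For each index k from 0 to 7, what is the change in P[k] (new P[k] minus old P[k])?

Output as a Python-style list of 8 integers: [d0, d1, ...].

Answer: [0, 0, 5, 5, 5, 5, 5, 5]

Derivation:
Element change: A[2] 3 -> 8, delta = 5
For k < 2: P[k] unchanged, delta_P[k] = 0
For k >= 2: P[k] shifts by exactly 5
Delta array: [0, 0, 5, 5, 5, 5, 5, 5]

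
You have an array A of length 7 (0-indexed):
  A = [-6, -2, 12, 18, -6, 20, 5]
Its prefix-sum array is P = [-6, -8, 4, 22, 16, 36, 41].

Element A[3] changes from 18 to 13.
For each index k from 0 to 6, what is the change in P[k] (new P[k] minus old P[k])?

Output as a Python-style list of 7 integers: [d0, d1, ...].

Answer: [0, 0, 0, -5, -5, -5, -5]

Derivation:
Element change: A[3] 18 -> 13, delta = -5
For k < 3: P[k] unchanged, delta_P[k] = 0
For k >= 3: P[k] shifts by exactly -5
Delta array: [0, 0, 0, -5, -5, -5, -5]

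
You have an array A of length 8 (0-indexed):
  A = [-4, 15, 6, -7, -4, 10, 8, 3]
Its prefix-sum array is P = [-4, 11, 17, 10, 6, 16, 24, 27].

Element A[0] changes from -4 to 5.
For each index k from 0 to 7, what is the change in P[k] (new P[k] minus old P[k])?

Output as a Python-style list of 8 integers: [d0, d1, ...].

Answer: [9, 9, 9, 9, 9, 9, 9, 9]

Derivation:
Element change: A[0] -4 -> 5, delta = 9
For k < 0: P[k] unchanged, delta_P[k] = 0
For k >= 0: P[k] shifts by exactly 9
Delta array: [9, 9, 9, 9, 9, 9, 9, 9]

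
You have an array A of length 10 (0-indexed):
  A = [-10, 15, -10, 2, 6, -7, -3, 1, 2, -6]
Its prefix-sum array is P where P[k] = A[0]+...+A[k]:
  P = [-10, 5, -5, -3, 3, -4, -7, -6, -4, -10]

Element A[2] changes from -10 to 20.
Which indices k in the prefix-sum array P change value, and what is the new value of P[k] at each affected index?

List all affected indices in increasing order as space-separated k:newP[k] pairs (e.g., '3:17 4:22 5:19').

Answer: 2:25 3:27 4:33 5:26 6:23 7:24 8:26 9:20

Derivation:
P[k] = A[0] + ... + A[k]
P[k] includes A[2] iff k >= 2
Affected indices: 2, 3, ..., 9; delta = 30
  P[2]: -5 + 30 = 25
  P[3]: -3 + 30 = 27
  P[4]: 3 + 30 = 33
  P[5]: -4 + 30 = 26
  P[6]: -7 + 30 = 23
  P[7]: -6 + 30 = 24
  P[8]: -4 + 30 = 26
  P[9]: -10 + 30 = 20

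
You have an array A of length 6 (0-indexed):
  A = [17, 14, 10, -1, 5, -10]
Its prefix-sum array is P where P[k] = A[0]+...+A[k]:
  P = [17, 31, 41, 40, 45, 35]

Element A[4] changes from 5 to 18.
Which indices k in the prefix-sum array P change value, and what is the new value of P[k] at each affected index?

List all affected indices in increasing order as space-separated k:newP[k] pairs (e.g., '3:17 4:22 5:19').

P[k] = A[0] + ... + A[k]
P[k] includes A[4] iff k >= 4
Affected indices: 4, 5, ..., 5; delta = 13
  P[4]: 45 + 13 = 58
  P[5]: 35 + 13 = 48

Answer: 4:58 5:48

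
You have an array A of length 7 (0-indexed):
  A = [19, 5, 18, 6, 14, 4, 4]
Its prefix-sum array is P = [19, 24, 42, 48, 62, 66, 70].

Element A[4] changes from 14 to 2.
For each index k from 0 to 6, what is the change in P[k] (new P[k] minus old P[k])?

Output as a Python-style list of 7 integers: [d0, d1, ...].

Element change: A[4] 14 -> 2, delta = -12
For k < 4: P[k] unchanged, delta_P[k] = 0
For k >= 4: P[k] shifts by exactly -12
Delta array: [0, 0, 0, 0, -12, -12, -12]

Answer: [0, 0, 0, 0, -12, -12, -12]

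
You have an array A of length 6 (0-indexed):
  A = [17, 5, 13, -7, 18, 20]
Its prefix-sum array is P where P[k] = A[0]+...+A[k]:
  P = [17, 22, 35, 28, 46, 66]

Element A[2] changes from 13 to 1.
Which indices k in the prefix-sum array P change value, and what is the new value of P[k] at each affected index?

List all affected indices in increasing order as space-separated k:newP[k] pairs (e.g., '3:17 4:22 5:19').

P[k] = A[0] + ... + A[k]
P[k] includes A[2] iff k >= 2
Affected indices: 2, 3, ..., 5; delta = -12
  P[2]: 35 + -12 = 23
  P[3]: 28 + -12 = 16
  P[4]: 46 + -12 = 34
  P[5]: 66 + -12 = 54

Answer: 2:23 3:16 4:34 5:54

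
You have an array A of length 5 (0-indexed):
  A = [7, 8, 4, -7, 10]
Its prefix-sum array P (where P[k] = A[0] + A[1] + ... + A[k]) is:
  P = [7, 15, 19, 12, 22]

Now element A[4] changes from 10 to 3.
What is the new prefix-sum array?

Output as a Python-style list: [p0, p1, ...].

Change: A[4] 10 -> 3, delta = -7
P[k] for k < 4: unchanged (A[4] not included)
P[k] for k >= 4: shift by delta = -7
  P[0] = 7 + 0 = 7
  P[1] = 15 + 0 = 15
  P[2] = 19 + 0 = 19
  P[3] = 12 + 0 = 12
  P[4] = 22 + -7 = 15

Answer: [7, 15, 19, 12, 15]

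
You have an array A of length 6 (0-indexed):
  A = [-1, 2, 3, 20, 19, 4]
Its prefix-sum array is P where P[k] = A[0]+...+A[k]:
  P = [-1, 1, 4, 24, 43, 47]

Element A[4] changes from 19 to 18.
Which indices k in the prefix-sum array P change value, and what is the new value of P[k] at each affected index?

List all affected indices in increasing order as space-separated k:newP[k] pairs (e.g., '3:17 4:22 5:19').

P[k] = A[0] + ... + A[k]
P[k] includes A[4] iff k >= 4
Affected indices: 4, 5, ..., 5; delta = -1
  P[4]: 43 + -1 = 42
  P[5]: 47 + -1 = 46

Answer: 4:42 5:46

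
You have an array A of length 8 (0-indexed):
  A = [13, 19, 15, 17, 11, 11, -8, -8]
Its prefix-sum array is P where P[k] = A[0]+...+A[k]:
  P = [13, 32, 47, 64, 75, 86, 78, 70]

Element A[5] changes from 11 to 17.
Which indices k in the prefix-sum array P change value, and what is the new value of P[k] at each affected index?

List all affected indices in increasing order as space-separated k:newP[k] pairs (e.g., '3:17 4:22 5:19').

P[k] = A[0] + ... + A[k]
P[k] includes A[5] iff k >= 5
Affected indices: 5, 6, ..., 7; delta = 6
  P[5]: 86 + 6 = 92
  P[6]: 78 + 6 = 84
  P[7]: 70 + 6 = 76

Answer: 5:92 6:84 7:76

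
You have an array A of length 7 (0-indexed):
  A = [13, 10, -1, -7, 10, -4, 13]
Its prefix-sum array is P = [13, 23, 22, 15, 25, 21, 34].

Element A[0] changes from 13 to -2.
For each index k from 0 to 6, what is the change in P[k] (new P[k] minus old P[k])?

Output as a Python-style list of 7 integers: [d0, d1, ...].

Answer: [-15, -15, -15, -15, -15, -15, -15]

Derivation:
Element change: A[0] 13 -> -2, delta = -15
For k < 0: P[k] unchanged, delta_P[k] = 0
For k >= 0: P[k] shifts by exactly -15
Delta array: [-15, -15, -15, -15, -15, -15, -15]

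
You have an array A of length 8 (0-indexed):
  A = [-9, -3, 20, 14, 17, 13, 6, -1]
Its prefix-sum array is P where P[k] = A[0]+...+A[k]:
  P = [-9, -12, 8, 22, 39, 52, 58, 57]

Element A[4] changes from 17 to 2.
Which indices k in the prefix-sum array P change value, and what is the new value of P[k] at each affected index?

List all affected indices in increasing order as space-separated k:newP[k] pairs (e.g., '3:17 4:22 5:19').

Answer: 4:24 5:37 6:43 7:42

Derivation:
P[k] = A[0] + ... + A[k]
P[k] includes A[4] iff k >= 4
Affected indices: 4, 5, ..., 7; delta = -15
  P[4]: 39 + -15 = 24
  P[5]: 52 + -15 = 37
  P[6]: 58 + -15 = 43
  P[7]: 57 + -15 = 42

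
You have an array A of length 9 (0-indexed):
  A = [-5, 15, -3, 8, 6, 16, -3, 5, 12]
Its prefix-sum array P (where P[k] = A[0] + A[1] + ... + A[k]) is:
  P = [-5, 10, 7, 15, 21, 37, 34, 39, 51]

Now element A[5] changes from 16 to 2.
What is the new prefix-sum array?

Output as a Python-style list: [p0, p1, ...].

Change: A[5] 16 -> 2, delta = -14
P[k] for k < 5: unchanged (A[5] not included)
P[k] for k >= 5: shift by delta = -14
  P[0] = -5 + 0 = -5
  P[1] = 10 + 0 = 10
  P[2] = 7 + 0 = 7
  P[3] = 15 + 0 = 15
  P[4] = 21 + 0 = 21
  P[5] = 37 + -14 = 23
  P[6] = 34 + -14 = 20
  P[7] = 39 + -14 = 25
  P[8] = 51 + -14 = 37

Answer: [-5, 10, 7, 15, 21, 23, 20, 25, 37]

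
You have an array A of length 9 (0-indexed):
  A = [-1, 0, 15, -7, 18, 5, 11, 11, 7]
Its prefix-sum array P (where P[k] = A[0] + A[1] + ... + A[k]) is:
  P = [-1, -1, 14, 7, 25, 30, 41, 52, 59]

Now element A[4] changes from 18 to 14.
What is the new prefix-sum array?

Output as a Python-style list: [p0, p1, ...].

Change: A[4] 18 -> 14, delta = -4
P[k] for k < 4: unchanged (A[4] not included)
P[k] for k >= 4: shift by delta = -4
  P[0] = -1 + 0 = -1
  P[1] = -1 + 0 = -1
  P[2] = 14 + 0 = 14
  P[3] = 7 + 0 = 7
  P[4] = 25 + -4 = 21
  P[5] = 30 + -4 = 26
  P[6] = 41 + -4 = 37
  P[7] = 52 + -4 = 48
  P[8] = 59 + -4 = 55

Answer: [-1, -1, 14, 7, 21, 26, 37, 48, 55]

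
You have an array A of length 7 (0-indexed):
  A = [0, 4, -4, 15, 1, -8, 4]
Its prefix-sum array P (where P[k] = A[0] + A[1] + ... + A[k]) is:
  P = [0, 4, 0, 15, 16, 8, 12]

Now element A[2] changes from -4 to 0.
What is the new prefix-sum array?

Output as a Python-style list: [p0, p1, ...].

Change: A[2] -4 -> 0, delta = 4
P[k] for k < 2: unchanged (A[2] not included)
P[k] for k >= 2: shift by delta = 4
  P[0] = 0 + 0 = 0
  P[1] = 4 + 0 = 4
  P[2] = 0 + 4 = 4
  P[3] = 15 + 4 = 19
  P[4] = 16 + 4 = 20
  P[5] = 8 + 4 = 12
  P[6] = 12 + 4 = 16

Answer: [0, 4, 4, 19, 20, 12, 16]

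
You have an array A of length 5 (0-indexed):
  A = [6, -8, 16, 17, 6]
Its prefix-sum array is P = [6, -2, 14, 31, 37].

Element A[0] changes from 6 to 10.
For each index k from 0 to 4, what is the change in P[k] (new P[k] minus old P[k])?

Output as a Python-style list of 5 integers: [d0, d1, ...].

Element change: A[0] 6 -> 10, delta = 4
For k < 0: P[k] unchanged, delta_P[k] = 0
For k >= 0: P[k] shifts by exactly 4
Delta array: [4, 4, 4, 4, 4]

Answer: [4, 4, 4, 4, 4]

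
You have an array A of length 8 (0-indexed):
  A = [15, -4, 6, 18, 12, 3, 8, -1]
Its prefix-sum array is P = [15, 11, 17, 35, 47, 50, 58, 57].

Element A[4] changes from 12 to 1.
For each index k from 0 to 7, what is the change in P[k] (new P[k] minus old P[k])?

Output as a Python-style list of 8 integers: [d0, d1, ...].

Element change: A[4] 12 -> 1, delta = -11
For k < 4: P[k] unchanged, delta_P[k] = 0
For k >= 4: P[k] shifts by exactly -11
Delta array: [0, 0, 0, 0, -11, -11, -11, -11]

Answer: [0, 0, 0, 0, -11, -11, -11, -11]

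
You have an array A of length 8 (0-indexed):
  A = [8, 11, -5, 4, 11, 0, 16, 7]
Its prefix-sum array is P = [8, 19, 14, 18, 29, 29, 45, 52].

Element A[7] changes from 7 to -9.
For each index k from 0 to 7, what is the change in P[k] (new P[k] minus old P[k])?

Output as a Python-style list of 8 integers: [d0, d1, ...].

Element change: A[7] 7 -> -9, delta = -16
For k < 7: P[k] unchanged, delta_P[k] = 0
For k >= 7: P[k] shifts by exactly -16
Delta array: [0, 0, 0, 0, 0, 0, 0, -16]

Answer: [0, 0, 0, 0, 0, 0, 0, -16]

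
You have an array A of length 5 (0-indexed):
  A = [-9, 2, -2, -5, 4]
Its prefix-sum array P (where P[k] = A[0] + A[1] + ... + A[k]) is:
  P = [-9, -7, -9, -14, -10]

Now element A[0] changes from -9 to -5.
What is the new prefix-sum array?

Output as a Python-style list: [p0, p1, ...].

Change: A[0] -9 -> -5, delta = 4
P[k] for k < 0: unchanged (A[0] not included)
P[k] for k >= 0: shift by delta = 4
  P[0] = -9 + 4 = -5
  P[1] = -7 + 4 = -3
  P[2] = -9 + 4 = -5
  P[3] = -14 + 4 = -10
  P[4] = -10 + 4 = -6

Answer: [-5, -3, -5, -10, -6]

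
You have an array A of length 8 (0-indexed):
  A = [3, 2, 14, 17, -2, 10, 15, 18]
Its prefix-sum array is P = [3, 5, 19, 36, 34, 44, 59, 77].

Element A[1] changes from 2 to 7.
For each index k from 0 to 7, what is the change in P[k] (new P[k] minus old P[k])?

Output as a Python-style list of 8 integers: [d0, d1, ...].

Element change: A[1] 2 -> 7, delta = 5
For k < 1: P[k] unchanged, delta_P[k] = 0
For k >= 1: P[k] shifts by exactly 5
Delta array: [0, 5, 5, 5, 5, 5, 5, 5]

Answer: [0, 5, 5, 5, 5, 5, 5, 5]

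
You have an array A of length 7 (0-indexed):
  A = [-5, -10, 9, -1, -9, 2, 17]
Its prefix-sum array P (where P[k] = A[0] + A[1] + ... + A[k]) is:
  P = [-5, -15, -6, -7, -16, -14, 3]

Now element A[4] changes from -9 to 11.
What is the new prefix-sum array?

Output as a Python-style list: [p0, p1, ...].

Change: A[4] -9 -> 11, delta = 20
P[k] for k < 4: unchanged (A[4] not included)
P[k] for k >= 4: shift by delta = 20
  P[0] = -5 + 0 = -5
  P[1] = -15 + 0 = -15
  P[2] = -6 + 0 = -6
  P[3] = -7 + 0 = -7
  P[4] = -16 + 20 = 4
  P[5] = -14 + 20 = 6
  P[6] = 3 + 20 = 23

Answer: [-5, -15, -6, -7, 4, 6, 23]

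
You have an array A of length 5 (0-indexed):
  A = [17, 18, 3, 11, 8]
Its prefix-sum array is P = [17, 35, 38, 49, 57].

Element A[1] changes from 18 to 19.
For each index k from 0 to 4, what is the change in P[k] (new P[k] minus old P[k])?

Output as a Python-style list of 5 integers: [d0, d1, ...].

Element change: A[1] 18 -> 19, delta = 1
For k < 1: P[k] unchanged, delta_P[k] = 0
For k >= 1: P[k] shifts by exactly 1
Delta array: [0, 1, 1, 1, 1]

Answer: [0, 1, 1, 1, 1]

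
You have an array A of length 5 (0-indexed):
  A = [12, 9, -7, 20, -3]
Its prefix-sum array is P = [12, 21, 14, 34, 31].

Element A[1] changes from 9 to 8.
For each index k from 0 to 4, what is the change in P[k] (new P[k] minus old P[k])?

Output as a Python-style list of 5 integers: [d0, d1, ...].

Element change: A[1] 9 -> 8, delta = -1
For k < 1: P[k] unchanged, delta_P[k] = 0
For k >= 1: P[k] shifts by exactly -1
Delta array: [0, -1, -1, -1, -1]

Answer: [0, -1, -1, -1, -1]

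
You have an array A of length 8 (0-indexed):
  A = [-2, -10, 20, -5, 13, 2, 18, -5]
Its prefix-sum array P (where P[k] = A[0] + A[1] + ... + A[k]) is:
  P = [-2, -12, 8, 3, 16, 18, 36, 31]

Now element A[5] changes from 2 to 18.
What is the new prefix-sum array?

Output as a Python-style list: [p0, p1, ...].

Change: A[5] 2 -> 18, delta = 16
P[k] for k < 5: unchanged (A[5] not included)
P[k] for k >= 5: shift by delta = 16
  P[0] = -2 + 0 = -2
  P[1] = -12 + 0 = -12
  P[2] = 8 + 0 = 8
  P[3] = 3 + 0 = 3
  P[4] = 16 + 0 = 16
  P[5] = 18 + 16 = 34
  P[6] = 36 + 16 = 52
  P[7] = 31 + 16 = 47

Answer: [-2, -12, 8, 3, 16, 34, 52, 47]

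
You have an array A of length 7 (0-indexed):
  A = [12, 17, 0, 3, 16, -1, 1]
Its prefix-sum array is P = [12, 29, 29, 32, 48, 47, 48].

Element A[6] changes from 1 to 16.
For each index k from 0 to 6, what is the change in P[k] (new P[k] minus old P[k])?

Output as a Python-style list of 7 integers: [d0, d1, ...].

Element change: A[6] 1 -> 16, delta = 15
For k < 6: P[k] unchanged, delta_P[k] = 0
For k >= 6: P[k] shifts by exactly 15
Delta array: [0, 0, 0, 0, 0, 0, 15]

Answer: [0, 0, 0, 0, 0, 0, 15]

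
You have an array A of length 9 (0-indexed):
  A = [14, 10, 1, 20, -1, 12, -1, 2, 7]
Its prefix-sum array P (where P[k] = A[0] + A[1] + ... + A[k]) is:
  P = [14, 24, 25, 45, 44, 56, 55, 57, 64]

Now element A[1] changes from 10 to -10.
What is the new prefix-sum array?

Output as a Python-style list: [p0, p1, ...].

Change: A[1] 10 -> -10, delta = -20
P[k] for k < 1: unchanged (A[1] not included)
P[k] for k >= 1: shift by delta = -20
  P[0] = 14 + 0 = 14
  P[1] = 24 + -20 = 4
  P[2] = 25 + -20 = 5
  P[3] = 45 + -20 = 25
  P[4] = 44 + -20 = 24
  P[5] = 56 + -20 = 36
  P[6] = 55 + -20 = 35
  P[7] = 57 + -20 = 37
  P[8] = 64 + -20 = 44

Answer: [14, 4, 5, 25, 24, 36, 35, 37, 44]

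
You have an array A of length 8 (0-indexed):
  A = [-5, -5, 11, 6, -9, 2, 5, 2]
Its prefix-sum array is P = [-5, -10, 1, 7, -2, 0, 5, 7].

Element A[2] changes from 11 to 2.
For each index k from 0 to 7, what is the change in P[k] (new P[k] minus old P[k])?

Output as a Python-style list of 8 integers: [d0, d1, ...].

Answer: [0, 0, -9, -9, -9, -9, -9, -9]

Derivation:
Element change: A[2] 11 -> 2, delta = -9
For k < 2: P[k] unchanged, delta_P[k] = 0
For k >= 2: P[k] shifts by exactly -9
Delta array: [0, 0, -9, -9, -9, -9, -9, -9]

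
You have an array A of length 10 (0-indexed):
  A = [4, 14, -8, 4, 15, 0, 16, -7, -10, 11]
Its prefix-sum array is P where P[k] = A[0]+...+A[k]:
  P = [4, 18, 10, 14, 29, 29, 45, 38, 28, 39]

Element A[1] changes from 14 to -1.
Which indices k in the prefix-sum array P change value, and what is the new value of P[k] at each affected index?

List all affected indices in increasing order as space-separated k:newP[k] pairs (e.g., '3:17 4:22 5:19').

Answer: 1:3 2:-5 3:-1 4:14 5:14 6:30 7:23 8:13 9:24

Derivation:
P[k] = A[0] + ... + A[k]
P[k] includes A[1] iff k >= 1
Affected indices: 1, 2, ..., 9; delta = -15
  P[1]: 18 + -15 = 3
  P[2]: 10 + -15 = -5
  P[3]: 14 + -15 = -1
  P[4]: 29 + -15 = 14
  P[5]: 29 + -15 = 14
  P[6]: 45 + -15 = 30
  P[7]: 38 + -15 = 23
  P[8]: 28 + -15 = 13
  P[9]: 39 + -15 = 24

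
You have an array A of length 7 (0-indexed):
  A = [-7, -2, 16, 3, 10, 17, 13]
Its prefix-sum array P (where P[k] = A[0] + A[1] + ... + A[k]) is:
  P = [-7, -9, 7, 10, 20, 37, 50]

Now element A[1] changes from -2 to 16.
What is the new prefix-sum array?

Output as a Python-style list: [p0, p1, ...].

Answer: [-7, 9, 25, 28, 38, 55, 68]

Derivation:
Change: A[1] -2 -> 16, delta = 18
P[k] for k < 1: unchanged (A[1] not included)
P[k] for k >= 1: shift by delta = 18
  P[0] = -7 + 0 = -7
  P[1] = -9 + 18 = 9
  P[2] = 7 + 18 = 25
  P[3] = 10 + 18 = 28
  P[4] = 20 + 18 = 38
  P[5] = 37 + 18 = 55
  P[6] = 50 + 18 = 68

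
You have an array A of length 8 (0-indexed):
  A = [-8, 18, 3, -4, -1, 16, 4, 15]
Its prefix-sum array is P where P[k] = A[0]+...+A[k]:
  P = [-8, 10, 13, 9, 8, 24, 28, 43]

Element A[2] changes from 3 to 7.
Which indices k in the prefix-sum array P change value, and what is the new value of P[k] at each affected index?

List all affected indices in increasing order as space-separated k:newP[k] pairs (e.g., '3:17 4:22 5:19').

P[k] = A[0] + ... + A[k]
P[k] includes A[2] iff k >= 2
Affected indices: 2, 3, ..., 7; delta = 4
  P[2]: 13 + 4 = 17
  P[3]: 9 + 4 = 13
  P[4]: 8 + 4 = 12
  P[5]: 24 + 4 = 28
  P[6]: 28 + 4 = 32
  P[7]: 43 + 4 = 47

Answer: 2:17 3:13 4:12 5:28 6:32 7:47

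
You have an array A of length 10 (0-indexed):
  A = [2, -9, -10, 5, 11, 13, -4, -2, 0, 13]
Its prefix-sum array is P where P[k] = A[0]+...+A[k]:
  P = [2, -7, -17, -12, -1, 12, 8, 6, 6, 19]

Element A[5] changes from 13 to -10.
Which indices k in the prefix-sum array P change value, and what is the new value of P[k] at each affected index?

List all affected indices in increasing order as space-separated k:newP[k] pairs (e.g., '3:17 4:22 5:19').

P[k] = A[0] + ... + A[k]
P[k] includes A[5] iff k >= 5
Affected indices: 5, 6, ..., 9; delta = -23
  P[5]: 12 + -23 = -11
  P[6]: 8 + -23 = -15
  P[7]: 6 + -23 = -17
  P[8]: 6 + -23 = -17
  P[9]: 19 + -23 = -4

Answer: 5:-11 6:-15 7:-17 8:-17 9:-4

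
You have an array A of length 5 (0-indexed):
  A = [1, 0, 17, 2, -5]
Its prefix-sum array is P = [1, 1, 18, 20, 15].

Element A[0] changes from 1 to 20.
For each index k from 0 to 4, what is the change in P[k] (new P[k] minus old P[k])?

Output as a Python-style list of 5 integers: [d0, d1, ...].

Element change: A[0] 1 -> 20, delta = 19
For k < 0: P[k] unchanged, delta_P[k] = 0
For k >= 0: P[k] shifts by exactly 19
Delta array: [19, 19, 19, 19, 19]

Answer: [19, 19, 19, 19, 19]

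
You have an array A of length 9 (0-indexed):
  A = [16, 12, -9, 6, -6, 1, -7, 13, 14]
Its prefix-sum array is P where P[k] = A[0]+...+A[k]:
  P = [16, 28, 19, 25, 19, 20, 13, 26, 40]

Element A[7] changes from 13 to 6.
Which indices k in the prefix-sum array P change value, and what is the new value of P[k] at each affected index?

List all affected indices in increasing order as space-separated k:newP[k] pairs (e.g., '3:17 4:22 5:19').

P[k] = A[0] + ... + A[k]
P[k] includes A[7] iff k >= 7
Affected indices: 7, 8, ..., 8; delta = -7
  P[7]: 26 + -7 = 19
  P[8]: 40 + -7 = 33

Answer: 7:19 8:33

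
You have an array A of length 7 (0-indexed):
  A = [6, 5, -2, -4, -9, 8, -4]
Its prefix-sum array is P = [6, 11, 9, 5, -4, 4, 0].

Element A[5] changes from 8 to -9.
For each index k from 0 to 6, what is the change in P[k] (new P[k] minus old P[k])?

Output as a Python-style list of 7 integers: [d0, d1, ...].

Answer: [0, 0, 0, 0, 0, -17, -17]

Derivation:
Element change: A[5] 8 -> -9, delta = -17
For k < 5: P[k] unchanged, delta_P[k] = 0
For k >= 5: P[k] shifts by exactly -17
Delta array: [0, 0, 0, 0, 0, -17, -17]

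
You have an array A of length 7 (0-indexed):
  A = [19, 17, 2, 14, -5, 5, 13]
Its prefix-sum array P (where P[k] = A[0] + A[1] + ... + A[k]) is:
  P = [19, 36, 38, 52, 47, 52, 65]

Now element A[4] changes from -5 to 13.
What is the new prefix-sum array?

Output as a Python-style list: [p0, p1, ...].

Answer: [19, 36, 38, 52, 65, 70, 83]

Derivation:
Change: A[4] -5 -> 13, delta = 18
P[k] for k < 4: unchanged (A[4] not included)
P[k] for k >= 4: shift by delta = 18
  P[0] = 19 + 0 = 19
  P[1] = 36 + 0 = 36
  P[2] = 38 + 0 = 38
  P[3] = 52 + 0 = 52
  P[4] = 47 + 18 = 65
  P[5] = 52 + 18 = 70
  P[6] = 65 + 18 = 83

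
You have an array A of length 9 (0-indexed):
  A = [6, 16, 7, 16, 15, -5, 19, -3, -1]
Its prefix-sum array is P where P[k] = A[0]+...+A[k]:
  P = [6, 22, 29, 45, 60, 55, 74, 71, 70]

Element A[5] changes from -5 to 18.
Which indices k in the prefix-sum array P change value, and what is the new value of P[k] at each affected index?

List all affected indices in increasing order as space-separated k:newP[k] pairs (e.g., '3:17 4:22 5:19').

P[k] = A[0] + ... + A[k]
P[k] includes A[5] iff k >= 5
Affected indices: 5, 6, ..., 8; delta = 23
  P[5]: 55 + 23 = 78
  P[6]: 74 + 23 = 97
  P[7]: 71 + 23 = 94
  P[8]: 70 + 23 = 93

Answer: 5:78 6:97 7:94 8:93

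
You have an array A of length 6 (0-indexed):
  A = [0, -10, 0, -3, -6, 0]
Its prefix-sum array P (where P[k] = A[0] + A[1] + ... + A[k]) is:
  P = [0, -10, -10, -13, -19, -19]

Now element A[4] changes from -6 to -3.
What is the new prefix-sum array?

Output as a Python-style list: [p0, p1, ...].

Change: A[4] -6 -> -3, delta = 3
P[k] for k < 4: unchanged (A[4] not included)
P[k] for k >= 4: shift by delta = 3
  P[0] = 0 + 0 = 0
  P[1] = -10 + 0 = -10
  P[2] = -10 + 0 = -10
  P[3] = -13 + 0 = -13
  P[4] = -19 + 3 = -16
  P[5] = -19 + 3 = -16

Answer: [0, -10, -10, -13, -16, -16]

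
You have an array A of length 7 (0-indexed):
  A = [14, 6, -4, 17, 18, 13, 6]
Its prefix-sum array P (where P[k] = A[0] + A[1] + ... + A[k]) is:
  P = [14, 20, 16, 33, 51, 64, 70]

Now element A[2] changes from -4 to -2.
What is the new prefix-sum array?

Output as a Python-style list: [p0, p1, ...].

Answer: [14, 20, 18, 35, 53, 66, 72]

Derivation:
Change: A[2] -4 -> -2, delta = 2
P[k] for k < 2: unchanged (A[2] not included)
P[k] for k >= 2: shift by delta = 2
  P[0] = 14 + 0 = 14
  P[1] = 20 + 0 = 20
  P[2] = 16 + 2 = 18
  P[3] = 33 + 2 = 35
  P[4] = 51 + 2 = 53
  P[5] = 64 + 2 = 66
  P[6] = 70 + 2 = 72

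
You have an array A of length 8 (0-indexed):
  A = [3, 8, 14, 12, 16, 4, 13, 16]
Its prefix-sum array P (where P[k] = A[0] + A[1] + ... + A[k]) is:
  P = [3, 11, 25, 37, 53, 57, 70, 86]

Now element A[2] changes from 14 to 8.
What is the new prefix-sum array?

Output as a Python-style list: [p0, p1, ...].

Change: A[2] 14 -> 8, delta = -6
P[k] for k < 2: unchanged (A[2] not included)
P[k] for k >= 2: shift by delta = -6
  P[0] = 3 + 0 = 3
  P[1] = 11 + 0 = 11
  P[2] = 25 + -6 = 19
  P[3] = 37 + -6 = 31
  P[4] = 53 + -6 = 47
  P[5] = 57 + -6 = 51
  P[6] = 70 + -6 = 64
  P[7] = 86 + -6 = 80

Answer: [3, 11, 19, 31, 47, 51, 64, 80]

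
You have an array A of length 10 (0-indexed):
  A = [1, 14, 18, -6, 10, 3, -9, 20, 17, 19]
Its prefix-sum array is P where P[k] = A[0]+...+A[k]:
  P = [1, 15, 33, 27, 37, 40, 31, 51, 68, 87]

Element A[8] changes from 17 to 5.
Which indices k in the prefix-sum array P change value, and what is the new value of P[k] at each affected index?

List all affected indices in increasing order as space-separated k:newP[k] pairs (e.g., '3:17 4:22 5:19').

Answer: 8:56 9:75

Derivation:
P[k] = A[0] + ... + A[k]
P[k] includes A[8] iff k >= 8
Affected indices: 8, 9, ..., 9; delta = -12
  P[8]: 68 + -12 = 56
  P[9]: 87 + -12 = 75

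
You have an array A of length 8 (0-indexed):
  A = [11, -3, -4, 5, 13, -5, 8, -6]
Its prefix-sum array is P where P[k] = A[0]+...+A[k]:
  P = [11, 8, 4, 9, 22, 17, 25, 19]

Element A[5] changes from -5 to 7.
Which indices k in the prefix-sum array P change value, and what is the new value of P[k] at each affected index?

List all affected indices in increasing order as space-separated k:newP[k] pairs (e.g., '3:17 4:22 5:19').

Answer: 5:29 6:37 7:31

Derivation:
P[k] = A[0] + ... + A[k]
P[k] includes A[5] iff k >= 5
Affected indices: 5, 6, ..., 7; delta = 12
  P[5]: 17 + 12 = 29
  P[6]: 25 + 12 = 37
  P[7]: 19 + 12 = 31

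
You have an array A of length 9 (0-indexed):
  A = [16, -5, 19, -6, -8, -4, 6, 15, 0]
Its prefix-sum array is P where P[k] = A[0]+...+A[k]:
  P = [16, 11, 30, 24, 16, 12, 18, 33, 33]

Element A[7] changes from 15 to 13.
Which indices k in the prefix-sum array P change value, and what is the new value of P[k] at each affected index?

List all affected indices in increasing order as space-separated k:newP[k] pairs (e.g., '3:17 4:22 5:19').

Answer: 7:31 8:31

Derivation:
P[k] = A[0] + ... + A[k]
P[k] includes A[7] iff k >= 7
Affected indices: 7, 8, ..., 8; delta = -2
  P[7]: 33 + -2 = 31
  P[8]: 33 + -2 = 31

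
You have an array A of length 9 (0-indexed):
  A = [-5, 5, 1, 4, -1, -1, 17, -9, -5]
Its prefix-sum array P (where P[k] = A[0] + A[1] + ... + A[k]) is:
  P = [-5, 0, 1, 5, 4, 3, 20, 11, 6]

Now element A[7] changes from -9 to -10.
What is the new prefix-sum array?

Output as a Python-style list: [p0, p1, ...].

Answer: [-5, 0, 1, 5, 4, 3, 20, 10, 5]

Derivation:
Change: A[7] -9 -> -10, delta = -1
P[k] for k < 7: unchanged (A[7] not included)
P[k] for k >= 7: shift by delta = -1
  P[0] = -5 + 0 = -5
  P[1] = 0 + 0 = 0
  P[2] = 1 + 0 = 1
  P[3] = 5 + 0 = 5
  P[4] = 4 + 0 = 4
  P[5] = 3 + 0 = 3
  P[6] = 20 + 0 = 20
  P[7] = 11 + -1 = 10
  P[8] = 6 + -1 = 5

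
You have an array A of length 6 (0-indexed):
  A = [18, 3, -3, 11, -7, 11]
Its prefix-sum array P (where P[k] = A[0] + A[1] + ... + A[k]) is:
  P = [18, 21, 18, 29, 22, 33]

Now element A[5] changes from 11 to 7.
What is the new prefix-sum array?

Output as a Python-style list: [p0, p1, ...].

Answer: [18, 21, 18, 29, 22, 29]

Derivation:
Change: A[5] 11 -> 7, delta = -4
P[k] for k < 5: unchanged (A[5] not included)
P[k] for k >= 5: shift by delta = -4
  P[0] = 18 + 0 = 18
  P[1] = 21 + 0 = 21
  P[2] = 18 + 0 = 18
  P[3] = 29 + 0 = 29
  P[4] = 22 + 0 = 22
  P[5] = 33 + -4 = 29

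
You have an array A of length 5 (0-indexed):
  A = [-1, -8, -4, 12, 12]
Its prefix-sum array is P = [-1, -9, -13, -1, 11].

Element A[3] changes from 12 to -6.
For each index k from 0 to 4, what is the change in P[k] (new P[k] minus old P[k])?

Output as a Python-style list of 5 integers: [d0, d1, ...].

Answer: [0, 0, 0, -18, -18]

Derivation:
Element change: A[3] 12 -> -6, delta = -18
For k < 3: P[k] unchanged, delta_P[k] = 0
For k >= 3: P[k] shifts by exactly -18
Delta array: [0, 0, 0, -18, -18]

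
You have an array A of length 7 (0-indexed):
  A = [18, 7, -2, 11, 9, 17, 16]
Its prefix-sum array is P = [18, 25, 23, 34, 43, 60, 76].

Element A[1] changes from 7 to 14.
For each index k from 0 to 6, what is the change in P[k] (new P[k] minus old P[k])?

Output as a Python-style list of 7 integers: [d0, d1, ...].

Answer: [0, 7, 7, 7, 7, 7, 7]

Derivation:
Element change: A[1] 7 -> 14, delta = 7
For k < 1: P[k] unchanged, delta_P[k] = 0
For k >= 1: P[k] shifts by exactly 7
Delta array: [0, 7, 7, 7, 7, 7, 7]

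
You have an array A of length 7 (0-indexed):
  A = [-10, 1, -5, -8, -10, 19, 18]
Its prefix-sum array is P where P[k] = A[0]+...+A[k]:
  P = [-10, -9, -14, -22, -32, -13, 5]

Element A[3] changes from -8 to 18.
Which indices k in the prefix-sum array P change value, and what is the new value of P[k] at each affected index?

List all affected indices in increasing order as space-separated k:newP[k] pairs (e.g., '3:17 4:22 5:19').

Answer: 3:4 4:-6 5:13 6:31

Derivation:
P[k] = A[0] + ... + A[k]
P[k] includes A[3] iff k >= 3
Affected indices: 3, 4, ..., 6; delta = 26
  P[3]: -22 + 26 = 4
  P[4]: -32 + 26 = -6
  P[5]: -13 + 26 = 13
  P[6]: 5 + 26 = 31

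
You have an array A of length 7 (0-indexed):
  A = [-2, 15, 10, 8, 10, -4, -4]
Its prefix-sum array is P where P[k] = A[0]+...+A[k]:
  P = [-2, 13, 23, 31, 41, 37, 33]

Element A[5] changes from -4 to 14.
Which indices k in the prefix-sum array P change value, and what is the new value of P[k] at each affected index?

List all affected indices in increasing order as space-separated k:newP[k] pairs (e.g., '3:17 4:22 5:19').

Answer: 5:55 6:51

Derivation:
P[k] = A[0] + ... + A[k]
P[k] includes A[5] iff k >= 5
Affected indices: 5, 6, ..., 6; delta = 18
  P[5]: 37 + 18 = 55
  P[6]: 33 + 18 = 51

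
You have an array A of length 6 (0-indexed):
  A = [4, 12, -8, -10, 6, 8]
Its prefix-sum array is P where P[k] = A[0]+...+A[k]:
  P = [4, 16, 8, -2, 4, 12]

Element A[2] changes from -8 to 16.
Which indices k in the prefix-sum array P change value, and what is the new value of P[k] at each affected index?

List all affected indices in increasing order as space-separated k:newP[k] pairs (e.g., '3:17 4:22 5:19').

P[k] = A[0] + ... + A[k]
P[k] includes A[2] iff k >= 2
Affected indices: 2, 3, ..., 5; delta = 24
  P[2]: 8 + 24 = 32
  P[3]: -2 + 24 = 22
  P[4]: 4 + 24 = 28
  P[5]: 12 + 24 = 36

Answer: 2:32 3:22 4:28 5:36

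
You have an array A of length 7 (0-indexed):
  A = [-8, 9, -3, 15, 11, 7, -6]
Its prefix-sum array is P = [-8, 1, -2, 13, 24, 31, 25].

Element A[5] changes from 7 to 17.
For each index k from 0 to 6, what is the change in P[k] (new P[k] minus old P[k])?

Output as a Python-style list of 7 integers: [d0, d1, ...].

Answer: [0, 0, 0, 0, 0, 10, 10]

Derivation:
Element change: A[5] 7 -> 17, delta = 10
For k < 5: P[k] unchanged, delta_P[k] = 0
For k >= 5: P[k] shifts by exactly 10
Delta array: [0, 0, 0, 0, 0, 10, 10]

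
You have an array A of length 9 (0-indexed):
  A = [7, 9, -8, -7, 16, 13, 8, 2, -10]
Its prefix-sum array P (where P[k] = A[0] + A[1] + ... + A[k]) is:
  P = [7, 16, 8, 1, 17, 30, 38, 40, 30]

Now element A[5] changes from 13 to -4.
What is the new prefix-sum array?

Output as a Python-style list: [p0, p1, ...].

Answer: [7, 16, 8, 1, 17, 13, 21, 23, 13]

Derivation:
Change: A[5] 13 -> -4, delta = -17
P[k] for k < 5: unchanged (A[5] not included)
P[k] for k >= 5: shift by delta = -17
  P[0] = 7 + 0 = 7
  P[1] = 16 + 0 = 16
  P[2] = 8 + 0 = 8
  P[3] = 1 + 0 = 1
  P[4] = 17 + 0 = 17
  P[5] = 30 + -17 = 13
  P[6] = 38 + -17 = 21
  P[7] = 40 + -17 = 23
  P[8] = 30 + -17 = 13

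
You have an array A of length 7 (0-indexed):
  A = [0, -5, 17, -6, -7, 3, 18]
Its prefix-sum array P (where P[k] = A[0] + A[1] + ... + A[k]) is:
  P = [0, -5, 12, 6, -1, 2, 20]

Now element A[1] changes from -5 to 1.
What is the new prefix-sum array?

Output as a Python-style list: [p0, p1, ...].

Change: A[1] -5 -> 1, delta = 6
P[k] for k < 1: unchanged (A[1] not included)
P[k] for k >= 1: shift by delta = 6
  P[0] = 0 + 0 = 0
  P[1] = -5 + 6 = 1
  P[2] = 12 + 6 = 18
  P[3] = 6 + 6 = 12
  P[4] = -1 + 6 = 5
  P[5] = 2 + 6 = 8
  P[6] = 20 + 6 = 26

Answer: [0, 1, 18, 12, 5, 8, 26]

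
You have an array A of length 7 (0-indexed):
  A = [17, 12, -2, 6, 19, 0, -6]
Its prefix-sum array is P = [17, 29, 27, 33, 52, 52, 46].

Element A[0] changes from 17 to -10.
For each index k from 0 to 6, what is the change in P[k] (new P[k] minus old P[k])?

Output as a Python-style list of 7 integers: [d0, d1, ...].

Element change: A[0] 17 -> -10, delta = -27
For k < 0: P[k] unchanged, delta_P[k] = 0
For k >= 0: P[k] shifts by exactly -27
Delta array: [-27, -27, -27, -27, -27, -27, -27]

Answer: [-27, -27, -27, -27, -27, -27, -27]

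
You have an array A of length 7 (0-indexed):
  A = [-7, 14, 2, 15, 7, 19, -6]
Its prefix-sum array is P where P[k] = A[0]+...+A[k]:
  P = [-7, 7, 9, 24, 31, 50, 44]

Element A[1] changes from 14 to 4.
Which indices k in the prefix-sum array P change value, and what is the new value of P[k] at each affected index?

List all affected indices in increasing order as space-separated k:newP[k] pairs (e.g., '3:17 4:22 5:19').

P[k] = A[0] + ... + A[k]
P[k] includes A[1] iff k >= 1
Affected indices: 1, 2, ..., 6; delta = -10
  P[1]: 7 + -10 = -3
  P[2]: 9 + -10 = -1
  P[3]: 24 + -10 = 14
  P[4]: 31 + -10 = 21
  P[5]: 50 + -10 = 40
  P[6]: 44 + -10 = 34

Answer: 1:-3 2:-1 3:14 4:21 5:40 6:34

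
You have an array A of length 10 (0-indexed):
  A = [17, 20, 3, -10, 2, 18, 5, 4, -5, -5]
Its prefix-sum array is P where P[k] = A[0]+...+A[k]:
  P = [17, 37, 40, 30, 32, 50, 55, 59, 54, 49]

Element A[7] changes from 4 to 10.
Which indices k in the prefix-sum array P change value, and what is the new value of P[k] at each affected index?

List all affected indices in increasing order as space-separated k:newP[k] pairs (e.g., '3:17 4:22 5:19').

Answer: 7:65 8:60 9:55

Derivation:
P[k] = A[0] + ... + A[k]
P[k] includes A[7] iff k >= 7
Affected indices: 7, 8, ..., 9; delta = 6
  P[7]: 59 + 6 = 65
  P[8]: 54 + 6 = 60
  P[9]: 49 + 6 = 55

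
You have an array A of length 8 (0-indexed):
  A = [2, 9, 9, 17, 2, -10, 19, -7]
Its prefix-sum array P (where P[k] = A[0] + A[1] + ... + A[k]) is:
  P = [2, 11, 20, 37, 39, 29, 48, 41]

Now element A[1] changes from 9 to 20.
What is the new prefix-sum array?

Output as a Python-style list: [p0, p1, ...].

Change: A[1] 9 -> 20, delta = 11
P[k] for k < 1: unchanged (A[1] not included)
P[k] for k >= 1: shift by delta = 11
  P[0] = 2 + 0 = 2
  P[1] = 11 + 11 = 22
  P[2] = 20 + 11 = 31
  P[3] = 37 + 11 = 48
  P[4] = 39 + 11 = 50
  P[5] = 29 + 11 = 40
  P[6] = 48 + 11 = 59
  P[7] = 41 + 11 = 52

Answer: [2, 22, 31, 48, 50, 40, 59, 52]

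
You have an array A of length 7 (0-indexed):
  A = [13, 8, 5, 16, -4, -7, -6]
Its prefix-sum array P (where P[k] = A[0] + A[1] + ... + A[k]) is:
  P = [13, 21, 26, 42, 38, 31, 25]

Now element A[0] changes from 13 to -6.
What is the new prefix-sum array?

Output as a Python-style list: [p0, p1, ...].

Change: A[0] 13 -> -6, delta = -19
P[k] for k < 0: unchanged (A[0] not included)
P[k] for k >= 0: shift by delta = -19
  P[0] = 13 + -19 = -6
  P[1] = 21 + -19 = 2
  P[2] = 26 + -19 = 7
  P[3] = 42 + -19 = 23
  P[4] = 38 + -19 = 19
  P[5] = 31 + -19 = 12
  P[6] = 25 + -19 = 6

Answer: [-6, 2, 7, 23, 19, 12, 6]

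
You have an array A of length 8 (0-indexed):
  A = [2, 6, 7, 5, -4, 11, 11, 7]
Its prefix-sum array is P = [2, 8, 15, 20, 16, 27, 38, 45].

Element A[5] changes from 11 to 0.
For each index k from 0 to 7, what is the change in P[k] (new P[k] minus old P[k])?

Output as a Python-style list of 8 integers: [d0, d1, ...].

Element change: A[5] 11 -> 0, delta = -11
For k < 5: P[k] unchanged, delta_P[k] = 0
For k >= 5: P[k] shifts by exactly -11
Delta array: [0, 0, 0, 0, 0, -11, -11, -11]

Answer: [0, 0, 0, 0, 0, -11, -11, -11]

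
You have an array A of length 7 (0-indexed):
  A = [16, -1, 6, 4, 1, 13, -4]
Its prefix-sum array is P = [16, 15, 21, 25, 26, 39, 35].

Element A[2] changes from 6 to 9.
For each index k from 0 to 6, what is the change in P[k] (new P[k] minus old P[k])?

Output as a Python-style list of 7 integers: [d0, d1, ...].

Answer: [0, 0, 3, 3, 3, 3, 3]

Derivation:
Element change: A[2] 6 -> 9, delta = 3
For k < 2: P[k] unchanged, delta_P[k] = 0
For k >= 2: P[k] shifts by exactly 3
Delta array: [0, 0, 3, 3, 3, 3, 3]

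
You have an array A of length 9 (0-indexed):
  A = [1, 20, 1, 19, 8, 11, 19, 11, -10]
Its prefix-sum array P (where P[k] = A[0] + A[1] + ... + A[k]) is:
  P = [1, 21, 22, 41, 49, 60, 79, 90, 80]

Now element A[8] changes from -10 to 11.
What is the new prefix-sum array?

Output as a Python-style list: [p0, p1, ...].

Change: A[8] -10 -> 11, delta = 21
P[k] for k < 8: unchanged (A[8] not included)
P[k] for k >= 8: shift by delta = 21
  P[0] = 1 + 0 = 1
  P[1] = 21 + 0 = 21
  P[2] = 22 + 0 = 22
  P[3] = 41 + 0 = 41
  P[4] = 49 + 0 = 49
  P[5] = 60 + 0 = 60
  P[6] = 79 + 0 = 79
  P[7] = 90 + 0 = 90
  P[8] = 80 + 21 = 101

Answer: [1, 21, 22, 41, 49, 60, 79, 90, 101]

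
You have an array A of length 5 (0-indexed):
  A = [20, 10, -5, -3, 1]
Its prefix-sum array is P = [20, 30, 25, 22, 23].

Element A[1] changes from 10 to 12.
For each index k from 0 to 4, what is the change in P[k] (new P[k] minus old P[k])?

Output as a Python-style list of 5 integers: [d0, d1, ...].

Element change: A[1] 10 -> 12, delta = 2
For k < 1: P[k] unchanged, delta_P[k] = 0
For k >= 1: P[k] shifts by exactly 2
Delta array: [0, 2, 2, 2, 2]

Answer: [0, 2, 2, 2, 2]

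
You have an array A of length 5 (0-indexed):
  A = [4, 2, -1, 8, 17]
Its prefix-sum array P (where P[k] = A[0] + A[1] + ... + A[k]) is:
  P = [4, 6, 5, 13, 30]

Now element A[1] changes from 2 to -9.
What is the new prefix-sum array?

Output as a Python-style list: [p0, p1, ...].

Answer: [4, -5, -6, 2, 19]

Derivation:
Change: A[1] 2 -> -9, delta = -11
P[k] for k < 1: unchanged (A[1] not included)
P[k] for k >= 1: shift by delta = -11
  P[0] = 4 + 0 = 4
  P[1] = 6 + -11 = -5
  P[2] = 5 + -11 = -6
  P[3] = 13 + -11 = 2
  P[4] = 30 + -11 = 19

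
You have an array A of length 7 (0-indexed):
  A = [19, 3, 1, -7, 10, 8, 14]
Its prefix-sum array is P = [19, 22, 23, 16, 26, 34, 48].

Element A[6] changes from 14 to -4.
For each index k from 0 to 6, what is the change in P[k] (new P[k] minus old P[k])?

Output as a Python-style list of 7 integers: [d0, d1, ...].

Answer: [0, 0, 0, 0, 0, 0, -18]

Derivation:
Element change: A[6] 14 -> -4, delta = -18
For k < 6: P[k] unchanged, delta_P[k] = 0
For k >= 6: P[k] shifts by exactly -18
Delta array: [0, 0, 0, 0, 0, 0, -18]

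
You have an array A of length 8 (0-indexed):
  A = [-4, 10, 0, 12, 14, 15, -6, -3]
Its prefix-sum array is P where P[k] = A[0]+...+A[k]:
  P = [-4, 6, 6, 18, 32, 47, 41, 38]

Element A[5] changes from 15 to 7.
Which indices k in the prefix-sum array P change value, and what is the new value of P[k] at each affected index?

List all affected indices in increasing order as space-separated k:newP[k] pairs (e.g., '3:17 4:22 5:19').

Answer: 5:39 6:33 7:30

Derivation:
P[k] = A[0] + ... + A[k]
P[k] includes A[5] iff k >= 5
Affected indices: 5, 6, ..., 7; delta = -8
  P[5]: 47 + -8 = 39
  P[6]: 41 + -8 = 33
  P[7]: 38 + -8 = 30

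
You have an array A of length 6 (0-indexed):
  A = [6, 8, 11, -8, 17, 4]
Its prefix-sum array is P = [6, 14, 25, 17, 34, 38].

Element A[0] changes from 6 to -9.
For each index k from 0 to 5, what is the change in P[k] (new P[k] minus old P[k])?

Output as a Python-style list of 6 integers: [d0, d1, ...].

Element change: A[0] 6 -> -9, delta = -15
For k < 0: P[k] unchanged, delta_P[k] = 0
For k >= 0: P[k] shifts by exactly -15
Delta array: [-15, -15, -15, -15, -15, -15]

Answer: [-15, -15, -15, -15, -15, -15]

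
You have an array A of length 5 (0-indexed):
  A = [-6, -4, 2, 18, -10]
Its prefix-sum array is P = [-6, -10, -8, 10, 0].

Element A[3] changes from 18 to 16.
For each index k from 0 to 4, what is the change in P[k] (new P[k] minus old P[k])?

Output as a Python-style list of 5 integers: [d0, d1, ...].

Answer: [0, 0, 0, -2, -2]

Derivation:
Element change: A[3] 18 -> 16, delta = -2
For k < 3: P[k] unchanged, delta_P[k] = 0
For k >= 3: P[k] shifts by exactly -2
Delta array: [0, 0, 0, -2, -2]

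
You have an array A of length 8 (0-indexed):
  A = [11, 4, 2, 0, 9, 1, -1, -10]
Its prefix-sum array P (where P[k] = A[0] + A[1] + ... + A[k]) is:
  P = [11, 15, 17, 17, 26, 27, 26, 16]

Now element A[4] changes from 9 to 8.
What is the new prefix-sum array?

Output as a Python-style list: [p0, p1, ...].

Answer: [11, 15, 17, 17, 25, 26, 25, 15]

Derivation:
Change: A[4] 9 -> 8, delta = -1
P[k] for k < 4: unchanged (A[4] not included)
P[k] for k >= 4: shift by delta = -1
  P[0] = 11 + 0 = 11
  P[1] = 15 + 0 = 15
  P[2] = 17 + 0 = 17
  P[3] = 17 + 0 = 17
  P[4] = 26 + -1 = 25
  P[5] = 27 + -1 = 26
  P[6] = 26 + -1 = 25
  P[7] = 16 + -1 = 15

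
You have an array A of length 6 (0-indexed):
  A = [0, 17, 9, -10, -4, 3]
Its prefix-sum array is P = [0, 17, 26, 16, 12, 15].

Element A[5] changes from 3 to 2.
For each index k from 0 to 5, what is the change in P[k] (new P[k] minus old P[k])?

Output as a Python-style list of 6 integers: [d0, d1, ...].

Answer: [0, 0, 0, 0, 0, -1]

Derivation:
Element change: A[5] 3 -> 2, delta = -1
For k < 5: P[k] unchanged, delta_P[k] = 0
For k >= 5: P[k] shifts by exactly -1
Delta array: [0, 0, 0, 0, 0, -1]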